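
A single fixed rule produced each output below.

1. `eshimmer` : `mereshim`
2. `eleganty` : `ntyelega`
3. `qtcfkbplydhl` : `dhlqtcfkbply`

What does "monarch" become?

Looking at the pairs, the operation is to move the last 3 characters to the front (rotate right by 3).
For "monarch" the result is "rchmona".

rchmona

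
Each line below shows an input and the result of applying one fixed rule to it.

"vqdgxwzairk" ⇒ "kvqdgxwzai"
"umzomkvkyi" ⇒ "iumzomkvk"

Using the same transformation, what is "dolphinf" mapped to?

The transformation: move the last character to the front, then delete the last character.
Working it through for "dolphinf": intermediate "fdolphin", final "fdolphi".

fdolphi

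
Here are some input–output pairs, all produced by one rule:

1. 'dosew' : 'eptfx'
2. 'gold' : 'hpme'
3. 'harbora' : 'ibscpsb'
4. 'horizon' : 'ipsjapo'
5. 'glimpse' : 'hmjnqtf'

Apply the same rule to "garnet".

The rule is to shift every letter 1 place forward in the alphabet (wrapping around).
On "garnet" that produces "hbsofu".

hbsofu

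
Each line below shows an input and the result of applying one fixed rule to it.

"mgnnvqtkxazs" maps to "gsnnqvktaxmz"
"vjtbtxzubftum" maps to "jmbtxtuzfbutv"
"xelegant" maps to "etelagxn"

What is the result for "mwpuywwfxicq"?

wqupwyfwixmc

The transformation: swap the first and last characters, then swap each adjacent pair of characters (1↔2, 3↔4, ...).
Starting from "mwpuywwfxicq": after the first operation, "qwpuywwfxicm"; after the second, "wqupwyfwixmc".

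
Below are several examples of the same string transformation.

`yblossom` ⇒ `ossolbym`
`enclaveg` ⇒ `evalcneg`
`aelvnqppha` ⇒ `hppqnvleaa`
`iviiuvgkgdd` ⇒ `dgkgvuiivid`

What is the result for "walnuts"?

tunlaws

Each output is the input with this applied: move the last character to the front, then reverse the string.
"walnuts" → "swalnut" → "tunlaws".
(Check on "yblossom": → "myblosso" → "ossolbym" ✓)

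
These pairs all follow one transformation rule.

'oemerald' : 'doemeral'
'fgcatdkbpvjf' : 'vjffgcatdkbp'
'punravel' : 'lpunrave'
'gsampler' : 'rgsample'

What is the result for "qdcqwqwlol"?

What's happening: move the first 3 characters to the end (rotate left by 3), then swap the front and back halves of the string.
On "qdcqwqwlol" that produces "olqdcqwqwl".

olqdcqwqwl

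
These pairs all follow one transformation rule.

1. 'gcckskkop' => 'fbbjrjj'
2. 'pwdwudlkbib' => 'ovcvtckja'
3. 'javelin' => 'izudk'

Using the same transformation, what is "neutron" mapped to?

The rule is to delete the last 2 characters, then shift every letter 1 place backward in the alphabet (wrapping around).
Applying both steps to "neutron": "neutr", then "mdtsq".
(Check on "pwdwudlkbib": → "pwdwudlkb" → "ovcvtckja" ✓)

mdtsq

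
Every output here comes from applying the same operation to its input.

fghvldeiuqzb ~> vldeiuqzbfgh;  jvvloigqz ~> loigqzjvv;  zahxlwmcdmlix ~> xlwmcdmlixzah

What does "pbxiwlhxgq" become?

iwlhxgqpbx

The rule is to move the first 3 characters to the end (rotate left by 3).
Doing the same to "pbxiwlhxgq": "iwlhxgqpbx".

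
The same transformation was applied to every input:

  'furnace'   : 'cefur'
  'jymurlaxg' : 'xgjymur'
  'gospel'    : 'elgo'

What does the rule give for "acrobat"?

atacr

The transformation: move the last 2 characters to the front (rotate right by 2), then delete the last 2 characters.
Doing the same to "acrobat": "atacr".
(Check on "furnace": → "cefurna" → "cefur" ✓)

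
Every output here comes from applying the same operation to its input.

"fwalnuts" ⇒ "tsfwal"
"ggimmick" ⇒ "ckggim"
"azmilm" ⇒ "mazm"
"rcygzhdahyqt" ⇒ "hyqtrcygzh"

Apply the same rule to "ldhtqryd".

ydldht

Rule — swap the front and back halves of the string, then delete the first 2 characters.
"ldhtqryd" → "qrydldht" → "ydldht".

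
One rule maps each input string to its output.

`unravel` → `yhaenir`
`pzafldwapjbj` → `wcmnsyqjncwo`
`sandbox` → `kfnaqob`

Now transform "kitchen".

Rule — move the last character to the front, then shift every letter 13 places forward in the alphabet (wrapping around) — i.e. ROT13.
So "kitchen" becomes "axvgpur".
(Check on "sandbox": → "xsandbo" → "kfnaqob" ✓)

axvgpur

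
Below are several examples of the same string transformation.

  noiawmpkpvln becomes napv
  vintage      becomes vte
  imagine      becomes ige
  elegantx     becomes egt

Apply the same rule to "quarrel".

Each output is the input with this applied: keep one character in every 3, starting at position 1 (positions 1st, 4th, 7th, ...).
On "quarrel" that produces "qrl".

qrl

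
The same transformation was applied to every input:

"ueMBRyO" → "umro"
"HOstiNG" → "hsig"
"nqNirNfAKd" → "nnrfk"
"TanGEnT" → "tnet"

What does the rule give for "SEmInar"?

Each output is the input with this applied: keep every other character starting from the first (positions 1st, 3rd, 5th, ...), then convert every letter to lowercase.
"SEmInar" → "Smnr" → "smnr".

smnr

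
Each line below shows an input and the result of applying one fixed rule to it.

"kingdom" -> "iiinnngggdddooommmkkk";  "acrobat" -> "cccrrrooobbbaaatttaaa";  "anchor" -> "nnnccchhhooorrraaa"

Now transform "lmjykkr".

mmmjjjyyykkkkkkrrrlll

In each case the input is transformed by: repeat every character 3 times, then move the first 3 characters to the end (rotate left by 3).
On "lmjykkr": the first step gives "lllmmmjjjyyykkkkkkrrr", and the second then gives "mmmjjjyyykkkkkkrrrlll".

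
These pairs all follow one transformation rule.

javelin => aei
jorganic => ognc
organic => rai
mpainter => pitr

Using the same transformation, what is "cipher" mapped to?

Each output is the input with this applied: keep every other character starting from the second (positions 2nd, 4th, 6th, ...).
Applying that to "cipher" gives "ihr".

ihr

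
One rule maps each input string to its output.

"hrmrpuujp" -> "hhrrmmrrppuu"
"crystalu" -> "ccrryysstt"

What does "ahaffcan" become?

aahhaaffff

The pattern: delete the last 3 characters, then double every character.
Applying both steps to "ahaffcan": "ahaff", then "aahhaaffff".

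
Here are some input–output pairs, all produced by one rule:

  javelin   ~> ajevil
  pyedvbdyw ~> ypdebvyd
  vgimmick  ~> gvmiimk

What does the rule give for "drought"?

Looking at the pairs, the operation is to swap each adjacent pair of characters (1↔2, 3↔4, ...), then delete the last character.
Working it through for "drought": intermediate "rduohgt", final "rduohg".

rduohg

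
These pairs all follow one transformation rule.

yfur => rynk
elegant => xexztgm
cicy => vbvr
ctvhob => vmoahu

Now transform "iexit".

Rule — shift every letter 7 places backward in the alphabet (wrapping around).
Applying that to "iexit" gives "bxqbm".

bxqbm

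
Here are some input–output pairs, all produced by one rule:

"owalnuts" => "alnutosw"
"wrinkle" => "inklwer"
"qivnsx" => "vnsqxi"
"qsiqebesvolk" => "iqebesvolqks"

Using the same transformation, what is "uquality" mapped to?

Rule — swap the first and last characters, then move the first 2 characters to the end (rotate left by 2).
Applying both steps to "uquality": "yqualitu", then "ualituyq".

ualituyq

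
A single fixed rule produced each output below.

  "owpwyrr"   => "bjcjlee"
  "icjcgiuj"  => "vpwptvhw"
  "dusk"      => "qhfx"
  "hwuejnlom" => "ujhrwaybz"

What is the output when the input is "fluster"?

syhfgre

In each case the input is transformed by: shift every letter 13 places forward in the alphabet (wrapping around) — i.e. ROT13.
So "fluster" becomes "syhfgre".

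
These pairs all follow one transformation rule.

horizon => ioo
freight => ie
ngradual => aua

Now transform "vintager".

The pattern: move the first 3 characters to the end (rotate left by 3), then keep only the vowels.
Working it through for "vintager": intermediate "tagervin", final "aei".

aei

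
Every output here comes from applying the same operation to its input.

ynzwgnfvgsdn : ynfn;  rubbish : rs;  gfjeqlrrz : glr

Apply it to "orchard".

or

The rule is to swap each adjacent pair of characters (1↔2, 3↔4, ...), then keep one character in every 3, starting at position 2 (positions 2nd, 5th, 8th, ...).
On "orchard": the first step gives "rohcrad", and the second then gives "or".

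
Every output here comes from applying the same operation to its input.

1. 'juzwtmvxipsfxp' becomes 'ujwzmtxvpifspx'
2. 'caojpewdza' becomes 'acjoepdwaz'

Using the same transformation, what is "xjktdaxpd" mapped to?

jxtkadpxd

The pattern: swap each adjacent pair of characters (1↔2, 3↔4, ...).
"xjktdaxpd" → "jxtkadpxd".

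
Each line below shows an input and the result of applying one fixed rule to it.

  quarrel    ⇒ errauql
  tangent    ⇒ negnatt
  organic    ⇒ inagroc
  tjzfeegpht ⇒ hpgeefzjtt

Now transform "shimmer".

What's happening: reverse the string, then move the first character to the end.
For "shimmer", step one produces "remmihs"; step two turns that into "emmihsr".

emmihsr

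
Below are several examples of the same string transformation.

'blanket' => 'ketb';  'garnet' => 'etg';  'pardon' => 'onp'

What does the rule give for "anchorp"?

Each output is the input with this applied: move the first character to the end, then delete the first 3 characters.
Applying that to "anchorp" gives "orpa".

orpa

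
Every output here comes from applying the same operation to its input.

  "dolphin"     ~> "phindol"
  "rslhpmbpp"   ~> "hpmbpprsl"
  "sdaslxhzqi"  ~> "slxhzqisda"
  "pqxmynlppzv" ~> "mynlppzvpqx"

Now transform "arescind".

In each case the input is transformed by: move the first 3 characters to the end (rotate left by 3).
For "arescind" the result is "scindare".

scindare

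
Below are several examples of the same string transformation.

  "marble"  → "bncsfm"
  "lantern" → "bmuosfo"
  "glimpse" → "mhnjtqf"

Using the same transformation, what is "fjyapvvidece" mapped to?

The rule is to swap each adjacent pair of characters (1↔2, 3↔4, ...), then shift every letter 1 place forward in the alphabet (wrapping around).
On "fjyapvvidece": the first step gives "jfayvpivedec", and the second then gives "kgbzwqjwfefd".

kgbzwqjwfefd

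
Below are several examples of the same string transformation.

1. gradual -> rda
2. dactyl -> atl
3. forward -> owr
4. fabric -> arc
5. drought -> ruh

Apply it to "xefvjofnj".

evon

Rule — keep every other character starting from the second (positions 2nd, 4th, 6th, ...).
On "xefvjofnj" that produces "evon".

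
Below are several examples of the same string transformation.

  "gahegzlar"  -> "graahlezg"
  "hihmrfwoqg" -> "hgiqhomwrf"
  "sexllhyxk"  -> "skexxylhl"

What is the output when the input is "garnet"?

Each output is the input with this applied: take characters alternately from the front and the back (1st, last, 2nd, 2nd-last, ...).
For "garnet" the result is "gtaern".

gtaern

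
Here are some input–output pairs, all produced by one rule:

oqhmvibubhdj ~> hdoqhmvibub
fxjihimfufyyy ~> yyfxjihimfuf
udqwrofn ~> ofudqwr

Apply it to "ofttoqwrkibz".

What's happening: delete the last character, then move the last 2 characters to the front (rotate right by 2).
Applying both steps to "ofttoqwrkibz": "ofttoqwrkib", then "ibofttoqwrk".
(Check on "udqwrofn": → "udqwrof" → "ofudqwr" ✓)

ibofttoqwrk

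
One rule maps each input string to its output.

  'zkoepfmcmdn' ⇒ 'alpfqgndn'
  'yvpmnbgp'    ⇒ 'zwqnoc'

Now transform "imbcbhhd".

What's happening: shift every letter 1 place forward in the alphabet (wrapping around), then delete the last 2 characters.
On "imbcbhhd": the first step gives "jncdciie", and the second then gives "jncdci".

jncdci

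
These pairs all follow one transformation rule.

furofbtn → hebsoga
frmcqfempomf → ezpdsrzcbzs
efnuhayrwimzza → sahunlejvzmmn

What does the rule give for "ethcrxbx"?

gupekok

The rule is to delete the first character, then shift every letter 13 places forward in the alphabet (wrapping around) — i.e. ROT13.
"ethcrxbx" → "thcrxbx" → "gupekok".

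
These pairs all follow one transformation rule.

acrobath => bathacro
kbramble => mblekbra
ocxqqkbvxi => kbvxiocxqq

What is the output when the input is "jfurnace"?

The rule is to swap the front and back halves of the string.
Doing the same to "jfurnace": "nacejfur".

nacejfur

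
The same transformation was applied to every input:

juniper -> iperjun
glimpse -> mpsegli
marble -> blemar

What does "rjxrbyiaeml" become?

Rule — move the first 3 characters to the end (rotate left by 3).
On "rjxrbyiaeml" that produces "rbyiaemlrjx".

rbyiaemlrjx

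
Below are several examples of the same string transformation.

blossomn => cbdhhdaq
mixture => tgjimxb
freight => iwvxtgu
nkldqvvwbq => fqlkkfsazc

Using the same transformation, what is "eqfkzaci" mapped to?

In each case the input is transformed by: shift every letter 11 places backward in the alphabet (wrapping around), then reverse the string.
"eqfkzaci" → "xrpozuft".
(Check on "mixture": → "bxmijgt" → "tgjimxb" ✓)

xrpozuft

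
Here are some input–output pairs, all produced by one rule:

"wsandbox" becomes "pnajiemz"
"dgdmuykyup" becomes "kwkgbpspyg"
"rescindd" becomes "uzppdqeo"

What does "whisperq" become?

bqdcitue

The pattern: shift every letter 12 places forward in the alphabet (wrapping around), then swap the front and back halves of the string.
On "whisperq": the first step gives "ituebqdc", and the second then gives "bqdcitue".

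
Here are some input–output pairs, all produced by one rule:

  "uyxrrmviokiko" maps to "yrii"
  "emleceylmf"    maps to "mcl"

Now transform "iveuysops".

vyp

What's happening: keep one character in every 3, starting at position 2 (positions 2nd, 5th, 8th, ...).
For "iveuysops" the result is "vyp".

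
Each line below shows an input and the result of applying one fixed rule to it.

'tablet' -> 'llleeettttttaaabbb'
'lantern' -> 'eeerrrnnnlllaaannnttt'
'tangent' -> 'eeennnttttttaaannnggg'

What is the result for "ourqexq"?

Each output is the input with this applied: move the last 3 characters to the front (rotate right by 3), then repeat every character 3 times.
For "ourqexq", step one produces "exqourq"; step two turns that into "eeexxxqqqooouuurrrqqq".
(Check on "tablet": → "lettab" → "llleeettttttaaabbb" ✓)

eeexxxqqqooouuurrrqqq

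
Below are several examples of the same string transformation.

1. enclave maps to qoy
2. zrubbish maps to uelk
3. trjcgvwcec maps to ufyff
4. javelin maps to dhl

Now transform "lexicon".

hlr

The transformation: keep every other character starting from the second (positions 2nd, 4th, 6th, ...), then shift every letter 3 places forward in the alphabet (wrapping around).
Applying both steps to "lexicon": "eio", then "hlr".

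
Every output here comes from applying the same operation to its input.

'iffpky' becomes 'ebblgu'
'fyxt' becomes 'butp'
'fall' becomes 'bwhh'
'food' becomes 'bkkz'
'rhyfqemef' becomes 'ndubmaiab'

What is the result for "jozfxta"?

fkvbtpw

The transformation: shift every letter 4 places backward in the alphabet (wrapping around).
For "jozfxta" the result is "fkvbtpw".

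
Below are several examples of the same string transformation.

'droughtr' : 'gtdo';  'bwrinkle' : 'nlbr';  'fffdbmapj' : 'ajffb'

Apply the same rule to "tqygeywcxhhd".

Looking at the pairs, the operation is to keep every other character starting from the first (positions 1st, 3rd, 5th, ...), then move the last 2 characters to the front (rotate right by 2).
On "tqygeywcxhhd" that produces "xhtyew".

xhtyew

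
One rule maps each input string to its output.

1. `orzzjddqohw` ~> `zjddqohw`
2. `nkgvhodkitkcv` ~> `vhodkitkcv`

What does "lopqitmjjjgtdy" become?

qitmjjjgtdy

Each output is the input with this applied: delete the first 3 characters.
So "lopqitmjjjgtdy" becomes "qitmjjjgtdy".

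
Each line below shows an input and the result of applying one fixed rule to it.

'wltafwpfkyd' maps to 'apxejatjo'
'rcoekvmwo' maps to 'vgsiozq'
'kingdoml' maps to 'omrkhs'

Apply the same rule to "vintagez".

The rule is to delete the last 2 characters, then shift every letter 4 places forward in the alphabet (wrapping around).
Starting from "vintagez": after the first operation, "vintag"; after the second, "zmrxek".

zmrxek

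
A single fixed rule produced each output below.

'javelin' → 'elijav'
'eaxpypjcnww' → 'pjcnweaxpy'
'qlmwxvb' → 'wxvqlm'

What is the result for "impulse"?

The pattern: delete the last character, then swap the front and back halves of the string.
On "impulse": the first step gives "impuls", and the second then gives "ulsimp".

ulsimp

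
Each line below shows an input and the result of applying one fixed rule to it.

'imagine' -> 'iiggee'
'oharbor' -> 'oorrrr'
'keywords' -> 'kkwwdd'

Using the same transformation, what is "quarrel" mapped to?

What's happening: keep one character in every 3, starting at position 1 (positions 1st, 4th, 7th, ...), then double every character.
For "quarrel", step one produces "qrl"; step two turns that into "qqrrll".

qqrrll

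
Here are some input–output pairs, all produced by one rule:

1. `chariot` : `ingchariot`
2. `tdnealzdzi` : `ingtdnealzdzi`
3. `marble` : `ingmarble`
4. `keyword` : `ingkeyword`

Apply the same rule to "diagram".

The pattern: prepend "ing".
For "diagram" the result is "ingdiagram".

ingdiagram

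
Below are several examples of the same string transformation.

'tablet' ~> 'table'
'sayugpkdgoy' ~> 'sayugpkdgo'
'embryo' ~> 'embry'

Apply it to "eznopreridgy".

eznopreridg

Rule — delete the last character.
Doing the same to "eznopreridgy": "eznopreridg".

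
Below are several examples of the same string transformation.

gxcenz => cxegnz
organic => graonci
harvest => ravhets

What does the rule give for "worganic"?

The pattern: move the first 2 characters to the end (rotate left by 2), then take characters alternately from the front and the back (1st, last, 2nd, 2nd-last, ...).
On "worganic": the first step gives "rganicwo", and the second then gives "rogwacni".

rogwacni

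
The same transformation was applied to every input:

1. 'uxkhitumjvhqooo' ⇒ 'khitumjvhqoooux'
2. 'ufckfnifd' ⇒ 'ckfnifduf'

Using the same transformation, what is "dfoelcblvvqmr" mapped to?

oelcblvvqmrdf

In each case the input is transformed by: move the first 2 characters to the end (rotate left by 2).
On "dfoelcblvvqmr" that produces "oelcblvvqmrdf".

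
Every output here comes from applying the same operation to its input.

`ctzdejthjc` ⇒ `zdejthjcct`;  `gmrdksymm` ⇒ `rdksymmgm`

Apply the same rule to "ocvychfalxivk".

Rule — move the first 2 characters to the end (rotate left by 2).
On "ocvychfalxivk" that produces "vychfalxivkoc".

vychfalxivkoc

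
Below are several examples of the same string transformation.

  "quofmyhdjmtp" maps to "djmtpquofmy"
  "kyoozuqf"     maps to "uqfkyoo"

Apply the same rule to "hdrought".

The transformation: swap the front and back halves of the string, then delete the first character.
Working it through for "hdrought": intermediate "ughthdro", final "ghthdro".

ghthdro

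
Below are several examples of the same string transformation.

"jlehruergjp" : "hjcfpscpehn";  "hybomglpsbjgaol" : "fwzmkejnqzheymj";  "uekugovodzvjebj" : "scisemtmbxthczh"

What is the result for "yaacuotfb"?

wyyasmrdz

In each case the input is transformed by: shift every letter 2 places backward in the alphabet (wrapping around).
For "yaacuotfb" the result is "wyyasmrdz".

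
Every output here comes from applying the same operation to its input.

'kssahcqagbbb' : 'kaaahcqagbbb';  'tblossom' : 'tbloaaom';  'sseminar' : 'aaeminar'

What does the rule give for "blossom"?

bloaaom

The transformation: replace every "s" with "a".
On "blossom" that produces "bloaaom".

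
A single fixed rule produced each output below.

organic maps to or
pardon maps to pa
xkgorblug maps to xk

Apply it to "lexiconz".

Each output is the input with this applied: keep only the first 2 characters.
So "lexiconz" becomes "le".

le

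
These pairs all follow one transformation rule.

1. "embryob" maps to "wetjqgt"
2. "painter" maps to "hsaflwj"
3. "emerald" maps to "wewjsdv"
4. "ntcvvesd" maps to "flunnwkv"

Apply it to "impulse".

Rule — shift every letter 8 places backward in the alphabet (wrapping around).
On "impulse" that produces "aehmdkw".

aehmdkw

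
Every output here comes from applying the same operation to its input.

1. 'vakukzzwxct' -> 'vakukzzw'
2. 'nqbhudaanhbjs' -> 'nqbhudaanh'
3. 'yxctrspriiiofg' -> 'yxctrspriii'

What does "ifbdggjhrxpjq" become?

ifbdggjhrx

The rule is to delete the last 3 characters.
Applying that to "ifbdggjhrxpjq" gives "ifbdggjhrx".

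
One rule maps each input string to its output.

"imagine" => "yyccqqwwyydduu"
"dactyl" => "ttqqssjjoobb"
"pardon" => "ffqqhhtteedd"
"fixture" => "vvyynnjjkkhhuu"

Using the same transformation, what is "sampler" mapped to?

iiqqccffbbuuhh

Rule — shift every letter 10 places backward in the alphabet (wrapping around), then double every character.
Starting from "sampler": after the first operation, "iqcfbuh"; after the second, "iiqqccffbbuuhh".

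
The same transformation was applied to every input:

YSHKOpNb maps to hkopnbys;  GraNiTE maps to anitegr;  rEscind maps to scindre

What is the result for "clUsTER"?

Each output is the input with this applied: move the first 2 characters to the end (rotate left by 2), then convert every letter to lowercase.
Applying both steps to "clUsTER": "UsTERcl", then "ustercl".

ustercl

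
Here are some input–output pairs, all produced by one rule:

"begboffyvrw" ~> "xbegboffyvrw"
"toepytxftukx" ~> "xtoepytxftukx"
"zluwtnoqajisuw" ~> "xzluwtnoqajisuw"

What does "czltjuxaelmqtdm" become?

xczltjuxaelmqtdm

In each case the input is transformed by: prepend "x".
Applying that to "czltjuxaelmqtdm" gives "xczltjuxaelmqtdm".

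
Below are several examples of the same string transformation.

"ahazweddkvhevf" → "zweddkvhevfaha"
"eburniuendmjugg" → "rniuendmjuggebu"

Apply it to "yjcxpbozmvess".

The transformation: move the first 3 characters to the end (rotate left by 3).
On "yjcxpbozmvess" that produces "xpbozmvessyjc".

xpbozmvessyjc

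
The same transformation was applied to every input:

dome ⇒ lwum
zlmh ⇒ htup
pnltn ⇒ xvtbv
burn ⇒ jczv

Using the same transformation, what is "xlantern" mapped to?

The transformation: shift every letter 8 places forward in the alphabet (wrapping around).
Doing the same to "xlantern": "ftivbmzv".

ftivbmzv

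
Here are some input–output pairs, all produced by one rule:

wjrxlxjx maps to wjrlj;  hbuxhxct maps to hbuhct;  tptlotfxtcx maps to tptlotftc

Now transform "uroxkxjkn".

In each case the input is transformed by: remove every "x".
So "uroxkxjkn" becomes "urokjkn".

urokjkn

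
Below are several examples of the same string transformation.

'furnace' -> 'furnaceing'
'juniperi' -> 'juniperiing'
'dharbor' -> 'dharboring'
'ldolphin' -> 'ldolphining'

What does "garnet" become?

The transformation: append "ing".
So "garnet" becomes "garneting".

garneting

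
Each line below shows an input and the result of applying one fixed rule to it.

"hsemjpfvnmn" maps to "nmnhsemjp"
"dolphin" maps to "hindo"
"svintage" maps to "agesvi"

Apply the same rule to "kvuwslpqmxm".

mxmkvuwsl

Rule — move the last 3 characters to the front (rotate right by 3), then delete the last 2 characters.
Applying both steps to "kvuwslpqmxm": "mxmkvuwslpq", then "mxmkvuwsl".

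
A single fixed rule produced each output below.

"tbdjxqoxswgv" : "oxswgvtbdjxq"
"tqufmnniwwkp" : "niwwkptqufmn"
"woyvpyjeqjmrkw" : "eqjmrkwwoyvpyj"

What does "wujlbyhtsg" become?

yhtsgwujlb

In each case the input is transformed by: swap the front and back halves of the string.
For "wujlbyhtsg" the result is "yhtsgwujlb".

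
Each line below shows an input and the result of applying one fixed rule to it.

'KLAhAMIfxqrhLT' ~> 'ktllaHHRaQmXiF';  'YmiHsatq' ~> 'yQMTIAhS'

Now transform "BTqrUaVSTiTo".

bOttQIRtusAv

Rule — flip the case of every letter, then take characters alternately from the front and the back (1st, last, 2nd, 2nd-last, ...).
Applying both steps to "BTqrUaVSTiTo": "btQRuAvstItO", then "bOttQIRtusAv".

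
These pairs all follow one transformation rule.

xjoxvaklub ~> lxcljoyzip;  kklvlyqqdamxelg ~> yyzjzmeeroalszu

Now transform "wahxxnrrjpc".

kovllbffxdq

The pattern: shift every letter 12 places backward in the alphabet (wrapping around).
Applying that to "wahxxnrrjpc" gives "kovllbffxdq".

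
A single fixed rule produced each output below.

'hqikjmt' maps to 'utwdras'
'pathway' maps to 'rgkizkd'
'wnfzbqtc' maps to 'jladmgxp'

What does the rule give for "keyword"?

gybnuoi

In each case the input is transformed by: move the first 3 characters to the end (rotate left by 3), then shift every letter 10 places forward in the alphabet (wrapping around).
Working it through for "keyword": intermediate "wordkey", final "gybnuoi".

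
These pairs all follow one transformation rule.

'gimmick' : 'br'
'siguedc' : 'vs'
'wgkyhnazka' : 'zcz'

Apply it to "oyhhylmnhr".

waw

The rule is to keep one character in every 3, starting at position 3 (positions 3rd, 6th, 9th, ...), then shift every letter 11 places backward in the alphabet (wrapping around).
Applying both steps to "oyhhylmnhr": "hlh", then "waw".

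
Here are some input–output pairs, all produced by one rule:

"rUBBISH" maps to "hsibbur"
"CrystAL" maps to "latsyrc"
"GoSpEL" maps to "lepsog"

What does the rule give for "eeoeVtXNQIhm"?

The pattern: reverse the string, then convert every letter to lowercase.
For "eeoeVtXNQIhm" the result is "mhiqnxtveoee".

mhiqnxtveoee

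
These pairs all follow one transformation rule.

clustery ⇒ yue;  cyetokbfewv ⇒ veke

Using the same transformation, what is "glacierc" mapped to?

In each case the input is transformed by: move the last character to the front, then keep one character in every 3, starting at position 1 (positions 1st, 4th, 7th, ...).
Starting from "glacierc": after the first operation, "cglacier"; after the second, "cae".

cae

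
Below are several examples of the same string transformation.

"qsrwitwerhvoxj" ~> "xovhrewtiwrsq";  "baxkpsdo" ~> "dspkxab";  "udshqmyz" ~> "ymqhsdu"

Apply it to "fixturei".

Looking at the pairs, the operation is to reverse the string, then delete the first character.
"fixturei" → "ierutxif" → "erutxif".

erutxif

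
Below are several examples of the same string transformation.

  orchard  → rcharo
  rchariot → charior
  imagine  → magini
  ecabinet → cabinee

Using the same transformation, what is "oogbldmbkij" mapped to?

ogbldmbkio

What's happening: delete the last character, then move the first character to the end.
Applying both steps to "oogbldmbkij": "oogbldmbki", then "ogbldmbkio".
(Check on "ecabinet": → "ecabine" → "cabinee" ✓)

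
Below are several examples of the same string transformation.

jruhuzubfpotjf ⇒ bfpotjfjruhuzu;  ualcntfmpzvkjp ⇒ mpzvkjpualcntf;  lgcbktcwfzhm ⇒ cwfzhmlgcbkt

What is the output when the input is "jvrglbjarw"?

What's happening: swap the front and back halves of the string.
"jvrglbjarw" → "bjarwjvrgl".

bjarwjvrgl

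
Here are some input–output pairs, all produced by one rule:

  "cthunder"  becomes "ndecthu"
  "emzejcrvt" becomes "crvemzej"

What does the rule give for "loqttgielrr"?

What's happening: delete the last character, then move the last 3 characters to the front (rotate right by 3).
For "loqttgielrr", step one produces "loqttgielr"; step two turns that into "elrloqttgi".

elrloqttgi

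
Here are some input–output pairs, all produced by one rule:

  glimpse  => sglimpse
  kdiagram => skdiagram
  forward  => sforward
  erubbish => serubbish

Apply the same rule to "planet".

Rule — prepend "s".
Applying that to "planet" gives "splanet".

splanet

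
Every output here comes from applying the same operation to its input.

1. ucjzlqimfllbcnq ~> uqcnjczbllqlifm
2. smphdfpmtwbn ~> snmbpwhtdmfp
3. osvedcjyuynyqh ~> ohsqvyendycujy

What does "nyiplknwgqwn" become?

nnywiqpglwkn

What's happening: take characters alternately from the front and the back (1st, last, 2nd, 2nd-last, ...).
Doing the same to "nyiplknwgqwn": "nnywiqpglwkn".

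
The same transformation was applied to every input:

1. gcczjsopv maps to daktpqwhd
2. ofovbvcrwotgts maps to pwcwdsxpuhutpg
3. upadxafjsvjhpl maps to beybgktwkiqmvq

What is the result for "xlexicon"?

The rule is to move the first 2 characters to the end (rotate left by 2), then shift every letter 1 place forward in the alphabet (wrapping around).
Starting from "xlexicon": after the first operation, "exiconxl"; after the second, "fyjdpoym".
(Check on "ofovbvcrwotgts": → "ovbvcrwotgtsof" → "pwcwdsxpuhutpg" ✓)

fyjdpoym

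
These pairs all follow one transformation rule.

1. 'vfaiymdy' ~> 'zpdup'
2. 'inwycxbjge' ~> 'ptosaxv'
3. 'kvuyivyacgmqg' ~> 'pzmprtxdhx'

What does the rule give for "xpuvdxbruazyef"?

The pattern: delete the first 3 characters, then shift every letter 9 places backward in the alphabet (wrapping around).
For "xpuvdxbruazyef", step one produces "vdxbruazyef"; step two turns that into "muosilrqpvw".

muosilrqpvw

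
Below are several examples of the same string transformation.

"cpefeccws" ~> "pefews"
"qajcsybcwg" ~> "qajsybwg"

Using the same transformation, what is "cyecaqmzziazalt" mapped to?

yeaqmzziazalt

What's happening: remove every "c".
So "cyecaqmzziazalt" becomes "yeaqmzziazalt".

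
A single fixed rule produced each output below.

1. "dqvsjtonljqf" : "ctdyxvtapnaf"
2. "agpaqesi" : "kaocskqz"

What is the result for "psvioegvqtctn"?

The pattern: shift every letter 10 places forward in the alphabet (wrapping around), then move the first 3 characters to the end (rotate left by 3).
Working it through for "psvioegvqtctn": intermediate "zcfsyoqfadmdx", final "syoqfadmdxzcf".
(Check on "agpaqesi": → "kqzkaocs" → "kaocskqz" ✓)

syoqfadmdxzcf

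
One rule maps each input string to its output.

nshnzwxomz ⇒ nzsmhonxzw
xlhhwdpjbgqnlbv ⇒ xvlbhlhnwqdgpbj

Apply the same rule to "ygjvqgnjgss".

Rule — take characters alternately from the front and the back (1st, last, 2nd, 2nd-last, ...).
Applying that to "ygjvqgnjgss" gives "ysgsjgvjqng".

ysgsjgvjqng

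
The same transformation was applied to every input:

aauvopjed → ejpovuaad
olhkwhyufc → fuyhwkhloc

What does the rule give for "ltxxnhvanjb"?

jnavhnxxtlb

The transformation: move the last character to the front, then reverse the string.
"ltxxnhvanjb" → "jnavhnxxtlb".
(Check on "aauvopjed": → "daauvopje" → "ejpovuaad" ✓)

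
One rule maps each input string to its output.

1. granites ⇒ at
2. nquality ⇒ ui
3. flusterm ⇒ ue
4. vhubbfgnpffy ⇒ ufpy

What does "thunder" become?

What's happening: keep one character in every 3, starting at position 3 (positions 3rd, 6th, 9th, ...).
So "thunder" becomes "ue".

ue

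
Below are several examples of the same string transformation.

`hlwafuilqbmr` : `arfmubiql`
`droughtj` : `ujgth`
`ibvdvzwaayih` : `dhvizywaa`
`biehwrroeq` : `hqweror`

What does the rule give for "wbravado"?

aovda

The transformation: delete the first 3 characters, then take characters alternately from the front and the back (1st, last, 2nd, 2nd-last, ...).
"wbravado" → "avado" → "aovda".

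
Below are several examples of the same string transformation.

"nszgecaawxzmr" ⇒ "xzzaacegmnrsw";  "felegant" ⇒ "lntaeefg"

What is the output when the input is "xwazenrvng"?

wxzaegnnrv

The pattern: sort the characters into alphabetical order, then move the last 3 characters to the front (rotate right by 3).
So "xwazenrvng" becomes "wxzaegnnrv".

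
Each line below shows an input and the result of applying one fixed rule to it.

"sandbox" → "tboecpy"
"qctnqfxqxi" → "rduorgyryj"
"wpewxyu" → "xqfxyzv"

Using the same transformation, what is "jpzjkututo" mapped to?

The rule is to shift every letter 1 place forward in the alphabet (wrapping around).
Doing the same to "jpzjkututo": "kqaklvuvup".

kqaklvuvup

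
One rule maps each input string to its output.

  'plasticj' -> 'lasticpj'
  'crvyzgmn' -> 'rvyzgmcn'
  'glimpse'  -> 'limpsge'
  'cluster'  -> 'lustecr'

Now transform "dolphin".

The transformation: swap the first and last characters, then move the first character to the end.
Starting from "dolphin": after the first operation, "nolphid"; after the second, "olphidn".

olphidn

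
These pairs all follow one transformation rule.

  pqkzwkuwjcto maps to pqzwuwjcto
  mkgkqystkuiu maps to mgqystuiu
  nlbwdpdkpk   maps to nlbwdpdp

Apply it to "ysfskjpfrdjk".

ysfsjpfrdj

In each case the input is transformed by: remove every "k".
On "ysfskjpfrdjk" that produces "ysfsjpfrdj".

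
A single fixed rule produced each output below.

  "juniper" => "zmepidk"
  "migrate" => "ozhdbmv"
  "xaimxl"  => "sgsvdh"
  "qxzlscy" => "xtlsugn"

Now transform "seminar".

vmnzhdi

The pattern: move the last 2 characters to the front (rotate right by 2), then shift every letter 5 places backward in the alphabet (wrapping around).
"seminar" → "arsemin" → "vmnzhdi".
(Check on "xaimxl": → "xlxaim" → "sgsvdh" ✓)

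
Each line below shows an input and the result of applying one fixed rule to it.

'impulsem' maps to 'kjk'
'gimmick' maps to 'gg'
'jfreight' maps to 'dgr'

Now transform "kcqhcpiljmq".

aajo

In each case the input is transformed by: shift every letter 2 places backward in the alphabet (wrapping around), then keep one character in every 3, starting at position 2 (positions 2nd, 5th, 8th, ...).
On "kcqhcpiljmq" that produces "aajo".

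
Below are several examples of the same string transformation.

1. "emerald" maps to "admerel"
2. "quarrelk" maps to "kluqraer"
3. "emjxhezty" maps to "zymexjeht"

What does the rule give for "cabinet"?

The rule is to swap each adjacent pair of characters (1↔2, 3↔4, ...), then move the last 2 characters to the front (rotate right by 2).
Starting from "cabinet": after the first operation, "acibent"; after the second, "ntacibe".

ntacibe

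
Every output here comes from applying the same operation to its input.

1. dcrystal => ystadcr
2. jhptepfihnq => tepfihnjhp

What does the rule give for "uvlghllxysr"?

Looking at the pairs, the operation is to delete the last character, then move the first 3 characters to the end (rotate left by 3).
Working it through for "uvlghllxysr": intermediate "uvlghllxys", final "ghllxysuvl".

ghllxysuvl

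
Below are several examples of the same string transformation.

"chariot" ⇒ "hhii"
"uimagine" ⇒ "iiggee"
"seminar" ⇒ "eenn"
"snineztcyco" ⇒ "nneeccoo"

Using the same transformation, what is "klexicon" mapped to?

Looking at the pairs, the operation is to keep one character in every 3, starting at position 2 (positions 2nd, 5th, 8th, ...), then double every character.
So "klexicon" becomes "lliinn".

lliinn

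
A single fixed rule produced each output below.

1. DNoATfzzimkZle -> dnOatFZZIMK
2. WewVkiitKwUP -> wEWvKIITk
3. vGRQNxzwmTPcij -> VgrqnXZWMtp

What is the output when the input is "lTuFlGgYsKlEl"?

The pattern: delete the last 3 characters, then flip the case of every letter.
"lTuFlGgYsKlEl" → "lTuFlGgYsK" → "LtUfLgGySk".

LtUfLgGySk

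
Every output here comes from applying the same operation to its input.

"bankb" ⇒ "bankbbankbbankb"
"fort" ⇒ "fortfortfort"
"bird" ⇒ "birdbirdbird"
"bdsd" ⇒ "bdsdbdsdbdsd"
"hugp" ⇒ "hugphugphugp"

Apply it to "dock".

dockdockdock

The pattern: write the whole string 3 times in a row.
For "dock" the result is "dockdockdock".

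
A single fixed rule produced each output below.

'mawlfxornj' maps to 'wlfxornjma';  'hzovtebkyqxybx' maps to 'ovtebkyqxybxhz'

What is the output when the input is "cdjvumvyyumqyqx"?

jvumvyyumqyqxcd

The rule is to move the first 2 characters to the end (rotate left by 2).
On "cdjvumvyyumqyqx" that produces "jvumvyyumqyqxcd".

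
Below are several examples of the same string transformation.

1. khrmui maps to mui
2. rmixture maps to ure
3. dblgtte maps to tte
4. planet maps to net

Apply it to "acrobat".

What's happening: keep only the last 3 characters.
Applying that to "acrobat" gives "bat".

bat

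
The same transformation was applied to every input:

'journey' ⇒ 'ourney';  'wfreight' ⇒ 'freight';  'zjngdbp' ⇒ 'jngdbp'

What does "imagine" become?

The pattern: delete the first character.
So "imagine" becomes "magine".

magine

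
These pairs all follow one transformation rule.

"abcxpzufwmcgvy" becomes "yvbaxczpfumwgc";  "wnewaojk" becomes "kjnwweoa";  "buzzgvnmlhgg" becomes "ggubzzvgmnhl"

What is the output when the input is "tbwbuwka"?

What's happening: swap each adjacent pair of characters (1↔2, 3↔4, ...), then move the last 2 characters to the front (rotate right by 2).
On "tbwbuwka": the first step gives "btbwwuak", and the second then gives "akbtbwwu".

akbtbwwu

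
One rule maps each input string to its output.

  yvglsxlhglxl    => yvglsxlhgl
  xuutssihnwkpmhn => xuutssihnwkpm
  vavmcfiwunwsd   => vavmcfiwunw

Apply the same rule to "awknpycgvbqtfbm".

awknpycgvbqtf

The rule is to delete the last 2 characters.
On "awknpycgvbqtfbm" that produces "awknpycgvbqtf".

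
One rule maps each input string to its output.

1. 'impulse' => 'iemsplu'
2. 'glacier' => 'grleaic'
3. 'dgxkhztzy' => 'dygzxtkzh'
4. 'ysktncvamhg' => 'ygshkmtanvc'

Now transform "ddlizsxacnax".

dxdalniczasx

What's happening: take characters alternately from the front and the back (1st, last, 2nd, 2nd-last, ...).
Applying that to "ddlizsxacnax" gives "dxdalniczasx".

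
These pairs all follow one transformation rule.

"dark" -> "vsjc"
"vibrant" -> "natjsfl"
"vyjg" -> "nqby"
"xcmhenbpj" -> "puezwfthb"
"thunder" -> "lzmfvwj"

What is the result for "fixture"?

Rule — shift every letter 8 places backward in the alphabet (wrapping around).
So "fixture" becomes "xaplmjw".

xaplmjw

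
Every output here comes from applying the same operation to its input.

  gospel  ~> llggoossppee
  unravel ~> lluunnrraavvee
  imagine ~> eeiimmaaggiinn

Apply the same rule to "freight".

ttffrreeiigghh

What's happening: move the last character to the front, then double every character.
Applying both steps to "freight": "tfreigh", then "ttffrreeiigghh".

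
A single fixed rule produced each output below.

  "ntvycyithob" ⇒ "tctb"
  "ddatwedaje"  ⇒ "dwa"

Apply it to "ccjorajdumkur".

crdk

The transformation: keep one character in every 3, starting at position 2 (positions 2nd, 5th, 8th, ...).
Doing the same to "ccjorajdumkur": "crdk".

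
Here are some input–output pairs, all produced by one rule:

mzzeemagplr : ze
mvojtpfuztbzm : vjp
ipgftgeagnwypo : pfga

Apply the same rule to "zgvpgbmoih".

gp

Each output is the input with this applied: keep every other character starting from the second (positions 2nd, 4th, 6th, ...), then delete the last 3 characters.
For "zgvpgbmoih", step one produces "gpboh"; step two turns that into "gp".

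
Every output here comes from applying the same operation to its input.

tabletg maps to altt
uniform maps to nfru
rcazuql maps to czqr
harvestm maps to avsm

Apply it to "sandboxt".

In each case the input is transformed by: move the first character to the end, then keep every other character starting from the first (positions 1st, 3rd, 5th, ...).
"sandboxt" → "andboxts" → "adot".

adot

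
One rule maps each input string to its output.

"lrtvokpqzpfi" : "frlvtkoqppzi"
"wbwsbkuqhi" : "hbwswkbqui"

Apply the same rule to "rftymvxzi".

The rule is to swap each adjacent pair of characters (1↔2, 3↔4, ...), then move the last character to the front.
On "rftymvxzi": the first step gives "frytvmzxi", and the second then gives "ifrytvmzx".

ifrytvmzx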